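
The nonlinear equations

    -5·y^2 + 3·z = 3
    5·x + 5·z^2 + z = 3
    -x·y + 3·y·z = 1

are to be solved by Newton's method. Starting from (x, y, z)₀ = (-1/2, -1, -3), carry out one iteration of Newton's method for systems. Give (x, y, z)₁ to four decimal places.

At (-1/2, -1, -3): F = (-17.0000, 36.5000, 7.5000).
Jacobian J = [[0, -10·y, 3], [5, 0, 10·z + 1], [-y, -x + 3·z, 3·y]].
At the point, J = [[0.0000, 10.0000, 3.0000], [5.0000, 0.0000, -29.0000], [1.0000, -8.5000, -3.0000]] (det J = -267.5000).
Solving J·Δ = −F gives Δ = (8.1486, 0.9009, 2.6636).
Then the next iterate is (x, y, z)₁ = (7.6486, -0.0991, -0.3364).

(7.6486, -0.0991, -0.3364)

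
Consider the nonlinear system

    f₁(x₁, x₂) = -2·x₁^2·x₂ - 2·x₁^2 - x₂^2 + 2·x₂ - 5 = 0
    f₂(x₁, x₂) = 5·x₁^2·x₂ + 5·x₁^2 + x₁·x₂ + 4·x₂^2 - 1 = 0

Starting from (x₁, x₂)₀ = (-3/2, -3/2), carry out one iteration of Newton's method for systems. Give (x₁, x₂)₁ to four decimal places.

At (-3/2, -3/2): F = (-8.0000, 4.6250).
Jacobian J = [[-4·x₁·x₂ - 4·x₁, -2·x₁^2 - 2·x₂ + 2], [10·x₁·x₂ + 10·x₁ + x₂, 5·x₁^2 + x₁ + 8·x₂]].
At the point, J = [[-3.0000, 0.5000], [6.0000, -2.2500]] (det J = 3.7500).
Solving J·Δ = −F gives Δ = (-4.1833, -9.1000).
Then the next iterate is (x₁, x₂)₁ = (-5.6833, -10.6000).

(-5.6833, -10.6000)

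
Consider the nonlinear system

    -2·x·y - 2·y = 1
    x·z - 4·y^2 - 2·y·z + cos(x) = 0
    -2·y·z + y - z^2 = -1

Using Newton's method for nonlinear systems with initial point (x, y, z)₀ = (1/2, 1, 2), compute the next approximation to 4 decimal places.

(-0.6504, 0.4336, 1.2832)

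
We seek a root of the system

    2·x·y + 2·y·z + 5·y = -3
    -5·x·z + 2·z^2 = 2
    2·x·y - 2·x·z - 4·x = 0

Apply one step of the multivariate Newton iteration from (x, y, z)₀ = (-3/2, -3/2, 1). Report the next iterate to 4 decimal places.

(-0.5149, -0.1791, 0.7761)

At (-3/2, -3/2, 1): F = (-3.0000, 7.5000, 13.5000).
Jacobian J = [[2·y, 2·x + 2·z + 5, 2·y], [-5·z, 0, -5·x + 4·z], [2·y - 2·z - 4, 2·x, -2·x]].
At the point, J = [[-3.0000, 4.0000, -3.0000], [-5.0000, 0.0000, 11.5000], [-9.0000, -3.0000, 3.0000]] (det J = -502.5000).
Solving J·Δ = −F gives Δ = (0.9851, 1.3209, -0.2239).
Then the next iterate is (x, y, z)₁ = (-0.5149, -0.1791, 0.7761).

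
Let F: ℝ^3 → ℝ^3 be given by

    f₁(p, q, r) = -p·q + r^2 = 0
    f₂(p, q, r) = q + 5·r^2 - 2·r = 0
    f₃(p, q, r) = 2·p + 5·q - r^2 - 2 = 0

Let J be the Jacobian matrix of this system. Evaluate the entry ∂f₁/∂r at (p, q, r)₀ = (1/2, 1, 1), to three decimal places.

∂f₁/∂r = 2·r.
At (1/2, 1, 1) this is 2.000.

2.000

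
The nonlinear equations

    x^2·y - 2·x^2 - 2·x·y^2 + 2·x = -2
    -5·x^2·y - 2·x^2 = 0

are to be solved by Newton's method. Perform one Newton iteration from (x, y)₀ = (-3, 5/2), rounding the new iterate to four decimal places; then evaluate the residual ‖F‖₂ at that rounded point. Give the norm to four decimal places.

39.2528

At (-3, 5/2): F = (38.0000, -130.5000).
Jacobian J = [[2·x·y - 4·x - 2·y^2 + 2, x^2 - 4·x·y], [-10·x·y - 4·x, -5·x^2]].
At the point, J = [[-13.5000, 39.0000], [87.0000, -45.0000]] (det J = -2785.5000).
Solving J·Δ = −F gives Δ = (1.2132, -0.5544).
Then the next iterate is (x, y)₁ = (-1.7868, 1.9456).
Re-evaluating at (-1.7868, 1.9456): F = (11.780080, -37.443449), so ‖F‖₂ = 39.2528.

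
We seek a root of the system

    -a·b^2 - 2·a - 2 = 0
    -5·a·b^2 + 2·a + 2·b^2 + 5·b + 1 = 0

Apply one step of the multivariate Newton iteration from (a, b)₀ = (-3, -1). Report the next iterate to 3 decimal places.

At (-3, -1): F = (7.000, 7.000).
Jacobian J = [[-b^2 - 2, -2·a·b], [-5·b^2 + 2, -10·a·b + 4·b + 5]].
At the point, J = [[-3.000, -6.000], [-3.000, -29.000]] (det J = 69.000).
Solving J·Δ = −F gives Δ = (2.333, 0.000).
Then the next iterate is (a, b)₁ = (-0.667, -1.000).

(-0.667, -1.000)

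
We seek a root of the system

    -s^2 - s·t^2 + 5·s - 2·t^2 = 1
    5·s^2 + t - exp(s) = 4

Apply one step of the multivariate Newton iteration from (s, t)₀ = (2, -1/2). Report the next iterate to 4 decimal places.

At (2, -1/2): F = (4.0000, 8.110944).
Jacobian J = [[-2·s - t^2 + 5, -2·s·t - 4·t], [10·s - exp(s), 1]].
At the point, J = [[0.7500, 4.0000], [12.610944, 1.0000]] (det J = -49.693776).
Solving J·Δ = −F gives Δ = (-0.5724, -0.8927).
Then the next iterate is (s, t)₁ = (1.4276, -1.3927).

(1.4276, -1.3927)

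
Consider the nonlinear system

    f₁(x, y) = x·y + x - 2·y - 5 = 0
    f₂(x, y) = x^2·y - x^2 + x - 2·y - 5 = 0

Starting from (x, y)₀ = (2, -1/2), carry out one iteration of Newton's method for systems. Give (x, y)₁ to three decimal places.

(8.000, 18.500)

At (2, -1/2): F = (-3.000, -8.000).
Jacobian J = [[y + 1, x - 2], [2·x·y - 2·x + 1, x^2 - 2]].
At the point, J = [[0.500, 0.000], [-5.000, 2.000]] (det J = 1.000).
Solving J·Δ = −F gives Δ = (6.000, 19.000).
Then the next iterate is (x, y)₁ = (8.000, 18.500).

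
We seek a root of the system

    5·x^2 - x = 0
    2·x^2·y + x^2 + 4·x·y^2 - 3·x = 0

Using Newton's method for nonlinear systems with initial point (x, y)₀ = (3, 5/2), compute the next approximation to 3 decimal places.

(1.552, 2.038)

At (3, 5/2): F = (42.000, 120.000).
Jacobian J = [[10·x - 1, 0], [4·x·y + 2·x + 4·y^2 - 3, 2·x^2 + 8·x·y]].
At the point, J = [[29.000, 0.000], [58.000, 78.000]] (det J = 2262.000).
Solving J·Δ = −F gives Δ = (-1.448, -0.462).
Then the next iterate is (x, y)₁ = (1.552, 2.038).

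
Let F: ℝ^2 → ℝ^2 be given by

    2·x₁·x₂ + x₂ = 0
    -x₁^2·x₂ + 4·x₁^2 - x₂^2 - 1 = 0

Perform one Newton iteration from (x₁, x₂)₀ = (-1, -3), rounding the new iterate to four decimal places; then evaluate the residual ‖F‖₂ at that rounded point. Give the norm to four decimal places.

At (-1, -3): F = (3.0000, -3.0000).
Jacobian J = [[2·x₂, 2·x₁ + 1], [-2·x₁·x₂ + 8·x₁, -x₁^2 - 2·x₂]].
At the point, J = [[-6.0000, -1.0000], [-14.0000, 5.0000]] (det J = -44.0000).
Solving J·Δ = −F gives Δ = (0.2727, 1.3636).
Then the next iterate is (x₁, x₂)₁ = (-0.7273, -1.6364).
Re-evaluating at (-0.7273, -1.6364): F = (0.743907, -0.696345), so ‖F‖₂ = 1.0190.

1.0190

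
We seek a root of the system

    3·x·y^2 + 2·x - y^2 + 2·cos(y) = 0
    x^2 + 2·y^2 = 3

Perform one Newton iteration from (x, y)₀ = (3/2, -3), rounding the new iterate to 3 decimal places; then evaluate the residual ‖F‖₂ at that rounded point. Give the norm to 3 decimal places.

11.431

At (3/2, -3): F = (32.52002, 17.250).
Jacobian J = [[3·y^2 + 2, 6·x·y - 2·y - 2·sin(y)], [2·x, 4·y]].
At the point, J = [[29.000, -20.71776], [3.000, -12.000]] (det J = -285.84672).
Solving J·Δ = −F gives Δ = (-0.115, 1.409).
Then the next iterate is (x, y)₁ = (1.385, -1.591).
Re-evaluating at (1.385, -1.591): F = (10.71579, 3.98079), so ‖F‖₂ = 11.431.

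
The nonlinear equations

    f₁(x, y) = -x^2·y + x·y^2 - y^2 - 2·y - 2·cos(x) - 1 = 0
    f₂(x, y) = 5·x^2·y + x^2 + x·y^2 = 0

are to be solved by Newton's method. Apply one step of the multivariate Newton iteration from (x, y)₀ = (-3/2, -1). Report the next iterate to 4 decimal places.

At (-3/2, -1): F = (0.608526, -10.5000).
Jacobian J = [[-2·x·y + y^2 + 2·sin(x), -x^2 + 2·x·y - 2·y - 2], [10·x·y + 2·x + y^2, 5·x^2 + 2·x·y]].
At the point, J = [[-3.994990, 0.7500], [13.0000, 14.2500]] (det J = -66.678607).
Solving J·Δ = −F gives Δ = (0.2482, 0.5105).
Then the next iterate is (x, y)₁ = (-1.2518, -0.4895).

(-1.2518, -0.4895)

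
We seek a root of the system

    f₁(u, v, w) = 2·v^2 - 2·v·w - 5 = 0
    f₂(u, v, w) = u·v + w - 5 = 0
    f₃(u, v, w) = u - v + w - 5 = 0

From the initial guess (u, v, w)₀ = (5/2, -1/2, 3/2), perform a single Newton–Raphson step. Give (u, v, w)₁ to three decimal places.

At (5/2, -1/2, 3/2): F = (-3.000, -4.750, -0.500).
Jacobian J = [[0, 4·v - 2·w, -2·v], [v, u, 1], [1, -1, 1]].
At the point, J = [[0.000, -5.000, 1.000], [-0.500, 2.500, 1.000], [1.000, -1.000, 1.000]] (det J = -9.500).
Solving J·Δ = −F gives Δ = (-2.711, 0.053, 3.263).
Then the next iterate is (u, v, w)₁ = (-0.211, -0.447, 4.763).

(-0.211, -0.447, 4.763)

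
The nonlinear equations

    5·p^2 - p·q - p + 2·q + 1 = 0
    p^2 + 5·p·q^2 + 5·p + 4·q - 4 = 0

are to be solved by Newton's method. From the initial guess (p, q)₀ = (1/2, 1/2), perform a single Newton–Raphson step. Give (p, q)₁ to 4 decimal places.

At (1/2, 1/2): F = (2.5000, 1.3750).
Jacobian J = [[10·p - q - 1, -p + 2], [2·p + 5·q^2 + 5, 10·p·q + 4]].
At the point, J = [[3.5000, 1.5000], [7.2500, 6.5000]] (det J = 11.8750).
Solving J·Δ = −F gives Δ = (-1.1947, 1.1211).
Then the next iterate is (p, q)₁ = (-0.6947, 1.6211).

(-0.6947, 1.6211)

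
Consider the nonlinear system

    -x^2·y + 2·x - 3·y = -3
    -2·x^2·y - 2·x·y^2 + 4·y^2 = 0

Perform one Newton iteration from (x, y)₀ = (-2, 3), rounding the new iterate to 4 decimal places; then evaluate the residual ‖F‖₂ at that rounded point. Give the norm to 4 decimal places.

14.5380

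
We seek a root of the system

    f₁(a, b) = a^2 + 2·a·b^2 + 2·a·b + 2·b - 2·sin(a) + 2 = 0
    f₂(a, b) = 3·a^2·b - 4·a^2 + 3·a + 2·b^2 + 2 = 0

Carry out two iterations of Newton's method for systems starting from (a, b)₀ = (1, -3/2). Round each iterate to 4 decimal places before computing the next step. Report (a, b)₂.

(1.0691, -1.5030)

At (1, -3/2): F = (-0.182942, 1.0000).
Jacobian J = [[2·a + 2·b^2 + 2·b - 2·cos(a), 4·a·b + 2·a + 2], [6·a·b - 8·a + 3, 3·a^2 + 4·b]].
At the point, J = [[2.419395, -2.0000], [-14.0000, -3.0000]] (det J = -35.258186).
Solving J·Δ = −F gives Δ = (0.0723, -0.0040).
Then the next iterate is (a, b)₁ = (1.0723, -1.5040).
Round to (1.0723, -1.5040) and repeat: F = (0.010863, -0.046398), J = [[2.704421, -2.306357], [-15.254835, -2.566518]].
Δ = (-0.0032, 0.0010), so (a, b)₂ = (1.0691, -1.5030).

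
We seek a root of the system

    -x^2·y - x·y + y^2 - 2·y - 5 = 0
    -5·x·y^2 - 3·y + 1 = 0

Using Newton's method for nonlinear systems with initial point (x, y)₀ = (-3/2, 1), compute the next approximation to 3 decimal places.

(2.296, 2.123)

At (-3/2, 1): F = (-6.750, 5.500).
Jacobian J = [[-2·x·y - y, -x^2 - x + 2·y - 2], [-5·y^2, -10·x·y - 3]].
At the point, J = [[2.000, -0.750], [-5.000, 12.000]] (det J = 20.250).
Solving J·Δ = −F gives Δ = (3.796, 1.123).
Then the next iterate is (x, y)₁ = (2.296, 2.123).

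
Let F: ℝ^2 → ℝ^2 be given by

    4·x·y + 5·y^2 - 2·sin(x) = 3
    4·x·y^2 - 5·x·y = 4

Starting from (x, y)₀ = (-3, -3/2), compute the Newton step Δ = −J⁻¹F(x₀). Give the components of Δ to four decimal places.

(0.3799, 0.9261)

At (-3, -3/2): F = (26.532240, -53.5000).
Jacobian J = [[4·y - 2·cos(x), 4·x + 10·y], [4·y^2 - 5·y, 8·x·y - 5·x]].
At the point, J = [[-4.020015, -27.0000], [16.5000, 51.0000]] (det J = 240.479235).
Solving J·Δ = −F gives Δ = (0.3799, 0.9261).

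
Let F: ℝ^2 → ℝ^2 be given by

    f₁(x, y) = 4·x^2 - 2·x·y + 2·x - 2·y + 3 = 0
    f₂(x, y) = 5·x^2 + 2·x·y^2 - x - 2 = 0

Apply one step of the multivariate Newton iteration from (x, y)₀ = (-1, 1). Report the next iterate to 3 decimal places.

At (-1, 1): F = (5.000, 2.000).
Jacobian J = [[8·x - 2·y + 2, -2·x - 2], [10·x + 2·y^2 - 1, 4·x·y]].
At the point, J = [[-8.000, 0.000], [-9.000, -4.000]] (det J = 32.000).
Solving J·Δ = −F gives Δ = (0.625, -0.906).
Then the next iterate is (x, y)₁ = (-0.375, 0.094).

(-0.375, 0.094)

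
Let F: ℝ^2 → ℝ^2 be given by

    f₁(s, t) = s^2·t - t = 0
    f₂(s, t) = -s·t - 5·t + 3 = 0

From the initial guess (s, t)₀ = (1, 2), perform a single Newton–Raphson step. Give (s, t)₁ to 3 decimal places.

(1.000, 0.500)

At (1, 2): F = (0.000, -9.000).
Jacobian J = [[2·s·t, s^2 - 1], [-t, -s - 5]].
At the point, J = [[4.000, 0.000], [-2.000, -6.000]] (det J = -24.000).
Solving J·Δ = −F gives Δ = (0.000, -1.500).
Then the next iterate is (s, t)₁ = (1.000, 0.500).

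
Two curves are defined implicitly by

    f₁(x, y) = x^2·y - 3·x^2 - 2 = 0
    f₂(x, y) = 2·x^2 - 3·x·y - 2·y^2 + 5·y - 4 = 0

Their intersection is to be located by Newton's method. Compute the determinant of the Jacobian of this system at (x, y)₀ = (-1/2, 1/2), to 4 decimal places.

12.1250

J = [[2·x·y - 6·x, x^2], [4·x - 3·y, -3·x - 4·y + 5]].
At the point, J = [[2.5000, 0.2500], [-3.5000, 4.5000]].
det J = 12.1250.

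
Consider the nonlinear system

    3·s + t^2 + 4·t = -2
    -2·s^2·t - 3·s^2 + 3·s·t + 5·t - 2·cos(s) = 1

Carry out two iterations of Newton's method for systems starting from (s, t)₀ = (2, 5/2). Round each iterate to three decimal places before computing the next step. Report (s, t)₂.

(-0.033, -0.479)

At (2, 5/2): F = (24.250, -4.66771).
Jacobian J = [[3, 2·t + 4], [-4·s·t - 6·s + 3·t + 2·sin(s), -2·s^2 + 3·s + 5]].
At the point, J = [[3.000, 9.000], [-22.68141, 3.000]] (det J = 213.13265).
Solving J·Δ = −F gives Δ = (-0.538, -2.515).
Then the next iterate is (s, t)₁ = (1.462, -0.015).
Round to (1.462, -0.015) and repeat: F = (6.32623, -7.70616), J = [[3.000, 3.970], [-6.74110, 5.11111]].
Δ = (-1.495, -0.464), so (s, t)₂ = (-0.033, -0.479).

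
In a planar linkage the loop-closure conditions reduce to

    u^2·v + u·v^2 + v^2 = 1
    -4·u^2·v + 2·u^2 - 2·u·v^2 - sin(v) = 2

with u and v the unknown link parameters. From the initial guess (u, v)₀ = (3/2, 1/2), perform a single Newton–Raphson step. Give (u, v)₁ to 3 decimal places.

(1.782, 0.238)

At (3/2, 1/2): F = (0.750, -3.22943).
Jacobian J = [[2·u·v + v^2, u^2 + 2·u·v + 2·v], [-8·u·v + 4·u - 2·v^2, -4·u^2 - 4·u·v - cos(v)]].
At the point, J = [[1.750, 4.750], [-0.500, -12.87758]] (det J = -20.16077).
Solving J·Δ = −F gives Δ = (0.282, -0.262).
Then the next iterate is (u, v)₁ = (1.782, 0.238).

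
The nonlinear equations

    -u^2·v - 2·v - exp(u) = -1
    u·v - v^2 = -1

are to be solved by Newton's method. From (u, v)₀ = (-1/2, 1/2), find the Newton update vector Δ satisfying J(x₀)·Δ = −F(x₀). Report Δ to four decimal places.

(-1.7297, -0.2432)

At (-1/2, 1/2): F = (-0.731531, 0.5000).
Jacobian J = [[-2·u·v - exp(u), -u^2 - 2], [v, u - 2·v]].
At the point, J = [[-0.106531, -2.2500], [0.5000, -1.5000]] (det J = 1.284796).
Solving J·Δ = −F gives Δ = (-1.7297, -0.2432).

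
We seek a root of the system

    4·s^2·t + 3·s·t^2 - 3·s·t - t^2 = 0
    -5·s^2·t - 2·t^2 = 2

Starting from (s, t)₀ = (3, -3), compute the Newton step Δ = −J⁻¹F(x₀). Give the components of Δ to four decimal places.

(-0.8811, 1.0819)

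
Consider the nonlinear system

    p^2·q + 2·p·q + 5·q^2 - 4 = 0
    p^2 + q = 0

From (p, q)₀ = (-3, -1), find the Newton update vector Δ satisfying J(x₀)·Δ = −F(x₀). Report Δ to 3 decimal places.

(1.421, 0.526)

At (-3, -1): F = (-2.000, 8.000).
Jacobian J = [[2·p·q + 2·q, p^2 + 2·p + 10·q], [2·p, 1]].
At the point, J = [[4.000, -7.000], [-6.000, 1.000]] (det J = -38.000).
Solving J·Δ = −F gives Δ = (1.421, 0.526).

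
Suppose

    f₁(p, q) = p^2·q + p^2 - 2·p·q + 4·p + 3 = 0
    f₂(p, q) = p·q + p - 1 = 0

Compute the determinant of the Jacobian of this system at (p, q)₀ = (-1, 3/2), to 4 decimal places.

-3.5000

J = [[2·p·q + 2·p - 2·q + 4, p^2 - 2·p], [q + 1, p]].
At the point, J = [[-4.0000, 3.0000], [2.5000, -1.0000]].
det J = -3.5000.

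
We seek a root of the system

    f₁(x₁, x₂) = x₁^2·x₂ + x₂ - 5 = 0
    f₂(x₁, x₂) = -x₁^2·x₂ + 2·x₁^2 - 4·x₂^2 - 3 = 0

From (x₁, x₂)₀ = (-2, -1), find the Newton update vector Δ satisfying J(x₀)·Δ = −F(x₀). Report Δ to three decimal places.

(0.855, 1.316)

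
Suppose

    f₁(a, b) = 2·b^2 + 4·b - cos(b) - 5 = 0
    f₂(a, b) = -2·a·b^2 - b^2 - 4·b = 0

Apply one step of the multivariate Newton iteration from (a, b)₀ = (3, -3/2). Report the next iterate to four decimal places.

(-7.4478, -3.6921)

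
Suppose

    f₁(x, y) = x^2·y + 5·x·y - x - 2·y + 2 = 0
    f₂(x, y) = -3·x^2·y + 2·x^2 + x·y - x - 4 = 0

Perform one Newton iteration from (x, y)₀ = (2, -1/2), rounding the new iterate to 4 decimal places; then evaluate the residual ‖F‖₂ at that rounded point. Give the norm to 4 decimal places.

At (2, -1/2): F = (-6.0000, 7.0000).
Jacobian J = [[2·x·y + 5·y - 1, x^2 + 5·x - 2], [-6·x·y + 4·x + y - 1, -3·x^2 + x]].
At the point, J = [[-5.5000, 12.0000], [12.5000, -10.0000]] (det J = -95.0000).
Solving J·Δ = −F gives Δ = (-0.2526, 0.3842).
Then the next iterate is (x, y)₁ = (1.7474, -0.1158).
Re-evaluating at (1.7474, -0.1158): F = (-0.881129, 1.217818), so ‖F‖₂ = 1.5032.

1.5032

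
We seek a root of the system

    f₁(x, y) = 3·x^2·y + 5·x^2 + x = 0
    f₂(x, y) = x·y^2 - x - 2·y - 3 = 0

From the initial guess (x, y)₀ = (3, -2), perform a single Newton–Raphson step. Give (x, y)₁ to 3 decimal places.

(-13.909, -4.909)

At (3, -2): F = (-6.000, 10.000).
Jacobian J = [[6·x·y + 10·x + 1, 3·x^2], [y^2 - 1, 2·x·y - 2]].
At the point, J = [[-5.000, 27.000], [3.000, -14.000]] (det J = -11.000).
Solving J·Δ = −F gives Δ = (-16.909, -2.909).
Then the next iterate is (x, y)₁ = (-13.909, -4.909).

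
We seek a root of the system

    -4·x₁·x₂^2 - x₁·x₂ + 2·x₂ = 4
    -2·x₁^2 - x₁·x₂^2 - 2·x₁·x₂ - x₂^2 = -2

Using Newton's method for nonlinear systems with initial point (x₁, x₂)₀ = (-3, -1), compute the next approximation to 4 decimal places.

(-1.4481, -1.0871)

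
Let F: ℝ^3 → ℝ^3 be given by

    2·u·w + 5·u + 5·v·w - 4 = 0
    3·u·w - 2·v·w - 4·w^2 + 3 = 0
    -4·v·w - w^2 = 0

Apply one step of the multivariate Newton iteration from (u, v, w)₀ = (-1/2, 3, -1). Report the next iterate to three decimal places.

(1.339, 2.304, -0.179)

At (-1/2, 3, -1): F = (-20.500, 6.500, 11.000).
Jacobian J = [[2·w + 5, 5·w, 2·u + 5·v], [3·w, -2·w, 3·u - 2·v - 8·w], [0, -4·w, -4·v - 2·w]].
At the point, J = [[3.000, -5.000, 14.000], [-3.000, 2.000, 0.500], [0.000, 4.000, -10.000]] (det J = -84.000).
Solving J·Δ = −F gives Δ = (1.839, -0.696, 0.821).
Then the next iterate is (u, v, w)₁ = (1.339, 2.304, -0.179).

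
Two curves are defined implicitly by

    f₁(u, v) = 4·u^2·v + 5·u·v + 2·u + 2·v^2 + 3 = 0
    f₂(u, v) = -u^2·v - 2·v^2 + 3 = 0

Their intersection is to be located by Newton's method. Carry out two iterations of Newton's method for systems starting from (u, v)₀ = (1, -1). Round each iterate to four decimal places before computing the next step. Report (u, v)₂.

(0.7544, -1.3731)

At (1, -1): F = (-2.0000, 2.0000).
Jacobian J = [[8·u·v + 5·v + 2, 4·u^2 + 5·u + 4·v], [-2·u·v, -u^2 - 4·v]].
At the point, J = [[-11.0000, 5.0000], [2.0000, 3.0000]] (det J = -43.0000).
Solving J·Δ = −F gives Δ = (-0.3721, -0.4186).
Then the next iterate is (u, v)₁ = (0.6279, -1.4186).
Round to (0.6279, -1.4186) and repeat: F = (1.589777, -0.465557), J = [[-12.218912, -0.957866], [1.781478, 5.280142]].
Δ = (0.1265, 0.0455), so (u, v)₂ = (0.7544, -1.3731).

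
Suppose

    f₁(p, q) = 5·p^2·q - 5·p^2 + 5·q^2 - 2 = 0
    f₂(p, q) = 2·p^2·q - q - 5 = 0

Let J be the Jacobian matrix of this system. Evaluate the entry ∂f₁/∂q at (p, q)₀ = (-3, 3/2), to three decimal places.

60.000

∂f₁/∂q = 5·p^2 + 10·q.
At (-3, 3/2) this is 60.000.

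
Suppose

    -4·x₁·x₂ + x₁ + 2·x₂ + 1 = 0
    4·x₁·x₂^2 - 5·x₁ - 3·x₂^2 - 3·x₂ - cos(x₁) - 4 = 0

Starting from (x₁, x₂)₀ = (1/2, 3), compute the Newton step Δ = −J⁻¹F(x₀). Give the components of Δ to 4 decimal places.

(0.1364, -2.3428)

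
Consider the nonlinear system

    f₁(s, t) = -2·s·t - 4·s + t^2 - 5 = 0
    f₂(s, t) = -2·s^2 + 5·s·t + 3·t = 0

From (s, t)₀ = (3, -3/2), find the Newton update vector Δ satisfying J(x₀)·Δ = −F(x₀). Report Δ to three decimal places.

At (3, -3/2): F = (-5.750, -45.000).
Jacobian J = [[-2·t - 4, -2·s + 2·t], [-4·s + 5·t, 5·s + 3]].
At the point, J = [[-1.000, -9.000], [-19.500, 18.000]] (det J = -193.500).
Solving J·Δ = −F gives Δ = (-2.628, -0.347).

(-2.628, -0.347)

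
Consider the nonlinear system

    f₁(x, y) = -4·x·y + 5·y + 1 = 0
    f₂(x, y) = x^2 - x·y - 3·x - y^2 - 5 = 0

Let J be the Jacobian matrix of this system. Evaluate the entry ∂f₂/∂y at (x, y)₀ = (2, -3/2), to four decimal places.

∂f₂/∂y = -x - 2·y.
At (2, -3/2) this is 1.0000.

1.0000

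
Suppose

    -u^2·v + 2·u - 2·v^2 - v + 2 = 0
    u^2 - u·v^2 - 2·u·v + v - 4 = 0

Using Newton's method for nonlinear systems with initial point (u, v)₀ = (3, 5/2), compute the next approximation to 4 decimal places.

(2.5806, 1.2976)

At (3, 5/2): F = (-29.5000, -26.2500).
Jacobian J = [[-2·u·v + 2, -u^2 - 4·v - 1], [2·u - v^2 - 2·v, -2·u·v - 2·u + 1]].
At the point, J = [[-13.0000, -20.0000], [-5.2500, -20.0000]] (det J = 155.0000).
Solving J·Δ = −F gives Δ = (-0.4194, -1.2024).
Then the next iterate is (u, v)₁ = (2.5806, 1.2976).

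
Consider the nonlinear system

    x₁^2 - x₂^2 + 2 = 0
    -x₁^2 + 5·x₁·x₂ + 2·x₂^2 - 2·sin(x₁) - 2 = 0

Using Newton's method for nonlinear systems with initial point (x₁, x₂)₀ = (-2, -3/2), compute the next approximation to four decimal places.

(-0.5285, -0.7879)

At (-2, -3/2): F = (3.7500, 15.318595).
Jacobian J = [[2·x₁, -2·x₂], [-2·x₁ + 5·x₂ - 2·cos(x₁), 5·x₁ + 4·x₂]].
At the point, J = [[-4.0000, 3.0000], [-2.667706, -16.0000]] (det J = 72.003119).
Solving J·Δ = −F gives Δ = (1.4715, 0.7121).
Then the next iterate is (x₁, x₂)₁ = (-0.5285, -0.7879).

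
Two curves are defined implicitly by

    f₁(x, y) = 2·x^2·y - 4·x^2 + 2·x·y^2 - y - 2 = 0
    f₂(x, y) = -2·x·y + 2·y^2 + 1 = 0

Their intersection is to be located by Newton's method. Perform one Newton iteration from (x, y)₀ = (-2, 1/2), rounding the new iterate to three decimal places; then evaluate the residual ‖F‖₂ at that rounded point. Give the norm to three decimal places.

4.040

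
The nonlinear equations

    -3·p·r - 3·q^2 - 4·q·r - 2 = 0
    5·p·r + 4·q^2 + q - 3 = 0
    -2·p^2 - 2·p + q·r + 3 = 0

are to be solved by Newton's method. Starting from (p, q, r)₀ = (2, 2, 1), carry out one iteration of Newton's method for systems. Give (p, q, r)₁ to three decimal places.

At (2, 2, 1): F = (-28.000, 25.000, -7.000).
Jacobian J = [[-3·r, -6·q - 4·r, -3·p - 4·q], [5·r, 8·q + 1, 5·p], [-4·p - 2, r, q]].
At the point, J = [[-3.000, -16.000, -14.000], [5.000, 17.000, 10.000], [-10.000, 1.000, 2.000]] (det J = -762.000).
Solving J·Δ = −F gives Δ = (-1.008, -0.381, -1.349).
Then the next iterate is (p, q, r)₁ = (0.992, 1.619, -0.349).

(0.992, 1.619, -0.349)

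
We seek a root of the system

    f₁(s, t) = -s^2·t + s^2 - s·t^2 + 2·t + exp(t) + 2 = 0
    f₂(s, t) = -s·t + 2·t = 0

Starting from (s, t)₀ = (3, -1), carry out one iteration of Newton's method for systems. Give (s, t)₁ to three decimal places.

At (3, -1): F = (15.36788, 1.000).
Jacobian J = [[-2·s·t + 2·s - t^2, -s^2 - 2·s·t + exp(t) + 2], [-t, -s + 2]].
At the point, J = [[11.000, -0.63212], [1.000, -1.000]] (det J = -10.36788).
Solving J·Δ = −F gives Δ = (-1.421, -0.421).
Then the next iterate is (s, t)₁ = (1.579, -1.421).

(1.579, -1.421)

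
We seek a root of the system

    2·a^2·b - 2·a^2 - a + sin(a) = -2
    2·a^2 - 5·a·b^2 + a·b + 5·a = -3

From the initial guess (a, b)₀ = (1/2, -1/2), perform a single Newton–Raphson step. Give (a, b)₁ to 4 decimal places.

(0.5939, -2.3726)

At (1/2, -1/2): F = (1.229426, 5.1250).
Jacobian J = [[4·a·b - 4·a + cos(a) - 1, 2·a^2], [4·a - 5·b^2 + b + 5, -10·a·b + a]].
At the point, J = [[-3.122417, 0.5000], [5.2500, 3.0000]] (det J = -11.992252).
Solving J·Δ = −F gives Δ = (0.0939, -1.8726).
Then the next iterate is (a, b)₁ = (0.5939, -2.3726).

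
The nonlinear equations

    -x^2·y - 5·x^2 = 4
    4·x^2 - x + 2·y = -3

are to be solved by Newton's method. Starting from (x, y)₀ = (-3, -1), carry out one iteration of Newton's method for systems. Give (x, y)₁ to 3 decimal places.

(-1.418, -1.226)

At (-3, -1): F = (-40.000, 40.000).
Jacobian J = [[-2·x·y - 10·x, -x^2], [8·x - 1, 2]].
At the point, J = [[24.000, -9.000], [-25.000, 2.000]] (det J = -177.000).
Solving J·Δ = −F gives Δ = (1.582, -0.226).
Then the next iterate is (x, y)₁ = (-1.418, -1.226).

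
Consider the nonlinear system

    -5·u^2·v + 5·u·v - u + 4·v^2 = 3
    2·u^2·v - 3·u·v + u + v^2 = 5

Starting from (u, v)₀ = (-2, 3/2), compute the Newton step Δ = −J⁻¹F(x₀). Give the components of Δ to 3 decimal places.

(0.985, -0.057)

At (-2, 3/2): F = (-37.000, 16.250).
Jacobian J = [[-10·u·v + 5·v - 1, -5·u^2 + 5·u + 8·v], [4·u·v - 3·v + 1, 2·u^2 - 3·u + 2·v]].
At the point, J = [[36.500, -18.000], [-15.500, 17.000]] (det J = 341.500).
Solving J·Δ = −F gives Δ = (0.985, -0.057).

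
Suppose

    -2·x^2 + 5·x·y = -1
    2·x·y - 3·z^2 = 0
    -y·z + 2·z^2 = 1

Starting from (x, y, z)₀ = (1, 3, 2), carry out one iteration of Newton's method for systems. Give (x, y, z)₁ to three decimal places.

At (1, 3, 2): F = (14.000, -6.000, 1.000).
Jacobian J = [[-4·x + 5·y, 5·x, 0], [2·y, 2·x, -6·z], [0, -z, -y + 4·z]].
At the point, J = [[11.000, 5.000, 0.000], [6.000, 2.000, -12.000], [0.000, -2.000, 5.000]] (det J = -304.000).
Solving J·Δ = −F gives Δ = (-0.349, -2.033, -1.013).
Then the next iterate is (x, y, z)₁ = (0.651, 0.967, 0.987).

(0.651, 0.967, 0.987)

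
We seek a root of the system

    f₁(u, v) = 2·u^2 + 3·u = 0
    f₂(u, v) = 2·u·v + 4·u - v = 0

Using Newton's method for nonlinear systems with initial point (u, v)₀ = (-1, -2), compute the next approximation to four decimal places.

At (-1, -2): F = (-1.0000, 2.0000).
Jacobian J = [[4·u + 3, 0], [2·v + 4, 2·u - 1]].
At the point, J = [[-1.0000, 0.0000], [0.0000, -3.0000]] (det J = 3.0000).
Solving J·Δ = −F gives Δ = (-1.0000, 0.6667).
Then the next iterate is (u, v)₁ = (-2.0000, -1.3333).

(-2.0000, -1.3333)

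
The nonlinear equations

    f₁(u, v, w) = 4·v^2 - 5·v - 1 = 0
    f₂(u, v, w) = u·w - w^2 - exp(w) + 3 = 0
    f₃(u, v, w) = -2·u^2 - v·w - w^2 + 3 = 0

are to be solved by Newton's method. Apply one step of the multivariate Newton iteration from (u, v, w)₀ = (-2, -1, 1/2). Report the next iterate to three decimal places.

At (-2, -1, 1/2): F = (8.000, 0.10128, -4.750).
Jacobian J = [[0, 8·v - 5, 0], [w, 0, u - 2·w - exp(w)], [-4·u, -w, -v - 2·w]].
At the point, J = [[0.000, -13.000, 0.000], [0.500, 0.000, -4.64872], [8.000, -0.500, 0.000]] (det J = 483.46701).
Solving J·Δ = −F gives Δ = (0.632, 0.615, 0.090).
Then the next iterate is (u, v, w)₁ = (-1.368, -0.385, 0.590).

(-1.368, -0.385, 0.590)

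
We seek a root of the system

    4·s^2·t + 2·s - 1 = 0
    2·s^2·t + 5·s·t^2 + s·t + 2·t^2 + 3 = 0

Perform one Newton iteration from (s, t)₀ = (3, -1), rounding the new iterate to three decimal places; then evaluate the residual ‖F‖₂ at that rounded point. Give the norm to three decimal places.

At (3, -1): F = (-31.000, -1.000).
Jacobian J = [[8·s·t + 2, 4·s^2], [4·s·t + 5·t^2 + t, 2·s^2 + 10·s·t + s + 4·t]].
At the point, J = [[-22.000, 36.000], [-8.000, -13.000]] (det J = 574.000).
Solving J·Δ = −F gives Δ = (-0.765, 0.394).
Then the next iterate is (s, t)₁ = (2.235, -0.606).
Re-evaluating at (2.235, -0.606): F = (-8.63843, 0.42971), so ‖F‖₂ = 8.649.

8.649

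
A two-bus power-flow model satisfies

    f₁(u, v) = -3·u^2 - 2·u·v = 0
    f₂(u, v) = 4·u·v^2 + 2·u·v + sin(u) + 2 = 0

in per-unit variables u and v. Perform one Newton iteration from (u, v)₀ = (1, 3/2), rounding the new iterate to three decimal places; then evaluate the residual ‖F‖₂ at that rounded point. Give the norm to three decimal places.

At (1, 3/2): F = (-6.000, 14.84147).
Jacobian J = [[-6·u - 2·v, -2·u], [4·v^2 + 2·v + cos(u), 8·u·v + 2·u]].
At the point, J = [[-9.000, -2.000], [12.54030, 14.000]] (det J = -100.91940).
Solving J·Δ = −F gives Δ = (-0.538, -0.578).
Then the next iterate is (u, v)₁ = (0.462, 0.922).
Re-evaluating at (0.462, 0.922): F = (-1.49226, 4.86862), so ‖F‖₂ = 5.092.

5.092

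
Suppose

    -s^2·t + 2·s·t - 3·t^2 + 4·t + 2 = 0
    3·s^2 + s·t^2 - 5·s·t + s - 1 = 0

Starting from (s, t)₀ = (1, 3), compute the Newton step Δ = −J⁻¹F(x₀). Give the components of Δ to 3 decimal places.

At (1, 3): F = (-10.000, -3.000).
Jacobian J = [[-2·s·t + 2·t, -s^2 + 2·s - 6·t + 4], [6·s + t^2 - 5·t + 1, 2·s·t - 5·s]].
At the point, J = [[0.000, -13.000], [1.000, 1.000]] (det J = 13.000).
Solving J·Δ = −F gives Δ = (3.769, -0.769).

(3.769, -0.769)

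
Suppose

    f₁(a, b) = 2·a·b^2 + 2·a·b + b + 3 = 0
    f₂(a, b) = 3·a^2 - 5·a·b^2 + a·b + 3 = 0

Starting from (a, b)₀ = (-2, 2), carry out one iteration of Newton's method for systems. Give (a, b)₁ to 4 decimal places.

(0.1667, 2.3684)

At (-2, 2): F = (-19.0000, 51.0000).
Jacobian J = [[2·b^2 + 2·b, 4·a·b + 2·a + 1], [6·a - 5·b^2 + b, -10·a·b + a]].
At the point, J = [[12.0000, -19.0000], [-30.0000, 38.0000]] (det J = -114.0000).
Solving J·Δ = −F gives Δ = (2.1667, 0.3684).
Then the next iterate is (a, b)₁ = (0.1667, 2.3684).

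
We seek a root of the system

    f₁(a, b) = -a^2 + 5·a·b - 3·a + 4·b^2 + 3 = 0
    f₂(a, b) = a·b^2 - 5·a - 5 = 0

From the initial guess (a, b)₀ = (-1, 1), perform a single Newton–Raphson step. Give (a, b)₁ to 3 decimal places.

At (-1, 1): F = (4.000, -1.000).
Jacobian J = [[-2·a + 5·b - 3, 5·a + 8·b], [b^2 - 5, 2·a·b]].
At the point, J = [[4.000, 3.000], [-4.000, -2.000]] (det J = 4.000).
Solving J·Δ = −F gives Δ = (1.250, -3.000).
Then the next iterate is (a, b)₁ = (0.250, -2.000).

(0.250, -2.000)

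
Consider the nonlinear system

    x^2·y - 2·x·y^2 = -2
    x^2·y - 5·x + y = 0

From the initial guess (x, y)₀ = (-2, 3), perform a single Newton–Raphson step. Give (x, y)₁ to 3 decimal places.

(-0.620, 2.693)

At (-2, 3): F = (50.000, 25.000).
Jacobian J = [[2·x·y - 2·y^2, x^2 - 4·x·y], [2·x·y - 5, x^2 + 1]].
At the point, J = [[-30.000, 28.000], [-17.000, 5.000]] (det J = 326.000).
Solving J·Δ = −F gives Δ = (1.380, -0.307).
Then the next iterate is (x, y)₁ = (-0.620, 2.693).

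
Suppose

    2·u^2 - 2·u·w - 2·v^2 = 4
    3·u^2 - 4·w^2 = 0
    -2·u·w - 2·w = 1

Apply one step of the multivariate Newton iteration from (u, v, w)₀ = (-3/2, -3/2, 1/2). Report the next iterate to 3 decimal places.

(-1.212, -1.141, 1.288)

At (-3/2, -3/2, 1/2): F = (-2.500, 5.750, -0.500).
Jacobian J = [[4·u - 2·w, -4·v, -2·u], [6·u, 0, -8·w], [-2·w, 0, -2·u - 2]].
At the point, J = [[-7.000, 6.000, 3.000], [-9.000, 0.000, -4.000], [-1.000, 0.000, 1.000]] (det J = 78.000).
Solving J·Δ = −F gives Δ = (0.288, 0.359, 0.788).
Then the next iterate is (u, v, w)₁ = (-1.212, -1.141, 1.288).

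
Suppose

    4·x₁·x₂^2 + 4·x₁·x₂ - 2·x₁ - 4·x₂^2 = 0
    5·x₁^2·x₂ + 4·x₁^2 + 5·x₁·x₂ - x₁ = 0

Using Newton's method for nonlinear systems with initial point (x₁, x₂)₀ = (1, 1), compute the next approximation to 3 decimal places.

At (1, 1): F = (2.000, 13.000).
Jacobian J = [[4·x₂^2 + 4·x₂ - 2, 8·x₁·x₂ + 4·x₁ - 8·x₂], [10·x₁·x₂ + 8·x₁ + 5·x₂ - 1, 5·x₁^2 + 5·x₁]].
At the point, J = [[6.000, 4.000], [22.000, 10.000]] (det J = -28.000).
Solving J·Δ = −F gives Δ = (-1.143, 1.214).
Then the next iterate is (x₁, x₂)₁ = (-0.143, 2.214).

(-0.143, 2.214)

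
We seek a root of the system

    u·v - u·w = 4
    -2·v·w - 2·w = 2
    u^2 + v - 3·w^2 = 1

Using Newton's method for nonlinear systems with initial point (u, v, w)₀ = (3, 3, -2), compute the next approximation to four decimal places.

At (3, 3, -2): F = (11.0000, 14.0000, -1.0000).
Jacobian J = [[v - w, u, -u], [0, -2·w, -2·v - 2], [2·u, 1, -6·w]].
At the point, J = [[5.0000, 3.0000, -3.0000], [0.0000, 4.0000, -8.0000], [6.0000, 1.0000, 12.0000]] (det J = 208.0000).
Solving J·Δ = −F gives Δ = (-0.3942, -2.5192, 0.4904).
Then the next iterate is (u, v, w)₁ = (2.6058, 0.4808, -1.5096).

(2.6058, 0.4808, -1.5096)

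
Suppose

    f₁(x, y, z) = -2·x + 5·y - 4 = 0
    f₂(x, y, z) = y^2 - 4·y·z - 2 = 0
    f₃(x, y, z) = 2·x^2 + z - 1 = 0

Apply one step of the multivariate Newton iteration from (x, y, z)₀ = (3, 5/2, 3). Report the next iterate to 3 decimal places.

(1.483, 1.393, 1.200)

At (3, 5/2, 3): F = (2.500, -25.750, 20.000).
Jacobian J = [[-2, 5, 0], [0, 2·y - 4·z, -4·y], [4·x, 0, 1]].
At the point, J = [[-2.000, 5.000, 0.000], [0.000, -7.000, -10.000], [12.000, 0.000, 1.000]] (det J = -586.000).
Solving J·Δ = −F gives Δ = (-1.517, -1.107, -1.800).
Then the next iterate is (x, y, z)₁ = (1.483, 1.393, 1.200).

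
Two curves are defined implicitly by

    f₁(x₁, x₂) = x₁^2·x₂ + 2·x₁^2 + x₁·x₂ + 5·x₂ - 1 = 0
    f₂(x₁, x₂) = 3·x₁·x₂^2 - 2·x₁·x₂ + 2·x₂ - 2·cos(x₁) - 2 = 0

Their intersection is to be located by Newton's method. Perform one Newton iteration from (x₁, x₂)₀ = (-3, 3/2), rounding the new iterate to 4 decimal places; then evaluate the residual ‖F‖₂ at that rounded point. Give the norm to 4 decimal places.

At (-3, 3/2): F = (33.5000, -8.270015).
Jacobian J = [[2·x₁·x₂ + 4·x₁ + x₂, x₁^2 + x₁ + 5], [3·x₂^2 - 2·x₂ + 2·sin(x₁), 6·x₁·x₂ - 2·x₁ + 2]].
At the point, J = [[-19.5000, 11.0000], [3.467760, -19.0000]] (det J = 332.354640).
Solving J·Δ = −F gives Δ = (1.6414, -0.1357).
Then the next iterate is (x₁, x₂)₁ = (-1.3586, 1.3643).
Re-evaluating at (-1.3586, 1.3643): F = (10.177767, -3.571885), so ‖F‖₂ = 10.7863.

10.7863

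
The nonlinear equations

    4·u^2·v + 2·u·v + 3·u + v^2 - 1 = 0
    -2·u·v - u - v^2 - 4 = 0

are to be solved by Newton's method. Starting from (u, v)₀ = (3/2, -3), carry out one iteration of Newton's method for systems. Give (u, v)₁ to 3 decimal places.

(1.245, -0.741)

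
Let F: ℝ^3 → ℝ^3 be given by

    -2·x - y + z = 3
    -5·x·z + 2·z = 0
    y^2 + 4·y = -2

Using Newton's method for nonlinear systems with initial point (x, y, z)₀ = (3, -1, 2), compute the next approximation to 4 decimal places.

At (3, -1, 2): F = (-6.0000, -26.0000, -1.0000).
Jacobian J = [[-2, -1, 1], [-5·z, 0, -5·x + 2], [0, 2·y + 4, 0]].
At the point, J = [[-2.0000, -1.0000, 1.0000], [-10.0000, 0.0000, -13.0000], [0.0000, 2.0000, 0.0000]] (det J = -72.0000).
Solving J·Δ = −F gives Δ = (-3.0694, 0.5000, 0.3611).
Then the next iterate is (x, y, z)₁ = (-0.0694, -0.5000, 2.3611).

(-0.0694, -0.5000, 2.3611)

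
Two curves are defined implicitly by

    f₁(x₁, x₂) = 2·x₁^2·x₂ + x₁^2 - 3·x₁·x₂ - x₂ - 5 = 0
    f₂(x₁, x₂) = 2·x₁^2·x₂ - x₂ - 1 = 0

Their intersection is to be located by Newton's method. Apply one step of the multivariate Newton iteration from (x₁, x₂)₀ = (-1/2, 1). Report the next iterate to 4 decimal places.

(-1.1750, 0.7000)

At (-1/2, 1): F = (-3.7500, -1.5000).
Jacobian J = [[4·x₁·x₂ + 2·x₁ - 3·x₂, 2·x₁^2 - 3·x₁ - 1], [4·x₁·x₂, 2·x₁^2 - 1]].
At the point, J = [[-6.0000, 1.0000], [-2.0000, -0.5000]] (det J = 5.0000).
Solving J·Δ = −F gives Δ = (-0.6750, -0.3000).
Then the next iterate is (x₁, x₂)₁ = (-1.1750, 0.7000).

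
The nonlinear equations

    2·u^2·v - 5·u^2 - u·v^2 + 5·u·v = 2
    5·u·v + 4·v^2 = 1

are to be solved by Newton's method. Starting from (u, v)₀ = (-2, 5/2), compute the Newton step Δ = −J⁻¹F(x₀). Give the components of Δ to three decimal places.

(-3.653, 4.667)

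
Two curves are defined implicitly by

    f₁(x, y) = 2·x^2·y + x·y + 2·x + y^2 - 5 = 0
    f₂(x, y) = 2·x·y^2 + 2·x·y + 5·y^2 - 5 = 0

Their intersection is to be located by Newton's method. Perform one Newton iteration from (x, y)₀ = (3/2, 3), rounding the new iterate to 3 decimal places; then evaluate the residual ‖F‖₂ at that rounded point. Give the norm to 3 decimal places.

20.432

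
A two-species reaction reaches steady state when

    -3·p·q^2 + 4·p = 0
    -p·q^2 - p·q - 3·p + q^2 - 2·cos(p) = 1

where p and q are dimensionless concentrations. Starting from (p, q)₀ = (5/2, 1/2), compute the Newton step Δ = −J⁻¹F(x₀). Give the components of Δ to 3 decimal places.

(-2.999, -0.216)

At (5/2, 1/2): F = (8.125, -8.52271).
Jacobian J = [[-3·q^2 + 4, -6·p·q], [-q^2 - q + 2·sin(p) - 3, -2·p·q - p + 2·q]].
At the point, J = [[3.250, -7.500], [-2.55306, -4.000]] (det J = -32.14792).
Solving J·Δ = −F gives Δ = (-2.999, -0.216).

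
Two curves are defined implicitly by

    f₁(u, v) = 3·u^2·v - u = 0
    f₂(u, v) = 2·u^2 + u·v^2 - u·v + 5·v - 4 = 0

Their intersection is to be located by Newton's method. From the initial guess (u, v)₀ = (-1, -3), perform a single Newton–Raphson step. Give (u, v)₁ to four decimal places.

At (-1, -3): F = (-8.0000, -29.0000).
Jacobian J = [[6·u·v - 1, 3·u^2], [4·u + v^2 - v, 2·u·v - u + 5]].
At the point, J = [[17.0000, 3.0000], [8.0000, 12.0000]] (det J = 180.0000).
Solving J·Δ = −F gives Δ = (0.0500, 2.3833).
Then the next iterate is (u, v)₁ = (-0.9500, -0.6167).

(-0.9500, -0.6167)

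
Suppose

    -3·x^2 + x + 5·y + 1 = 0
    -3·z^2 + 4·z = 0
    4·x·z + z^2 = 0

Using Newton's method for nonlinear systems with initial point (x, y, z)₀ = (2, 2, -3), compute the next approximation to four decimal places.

At (2, 2, -3): F = (1.0000, -39.0000, -15.0000).
Jacobian J = [[-6·x + 1, 5, 0], [0, 0, -6·z + 4], [4·z, 0, 4·x + 2·z]].
At the point, J = [[-11.0000, 5.0000, 0.0000], [0.0000, 0.0000, 22.0000], [-12.0000, 0.0000, 2.0000]] (det J = -1320.0000).
Solving J·Δ = −F gives Δ = (-0.9545, -2.3000, 1.7727).
Then the next iterate is (x, y, z)₁ = (1.0455, -0.3000, -1.2273).

(1.0455, -0.3000, -1.2273)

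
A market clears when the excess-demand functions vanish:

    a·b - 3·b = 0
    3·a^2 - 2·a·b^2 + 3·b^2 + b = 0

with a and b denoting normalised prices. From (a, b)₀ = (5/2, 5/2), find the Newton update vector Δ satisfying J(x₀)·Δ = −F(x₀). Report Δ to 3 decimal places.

At (5/2, 5/2): F = (-1.250, 8.750).
Jacobian J = [[b, a - 3], [6·a - 2·b^2, -4·a·b + 6·b + 1]].
At the point, J = [[2.500, -0.500], [2.500, -9.000]] (det J = -21.250).
Solving J·Δ = −F gives Δ = (0.735, 1.176).

(0.735, 1.176)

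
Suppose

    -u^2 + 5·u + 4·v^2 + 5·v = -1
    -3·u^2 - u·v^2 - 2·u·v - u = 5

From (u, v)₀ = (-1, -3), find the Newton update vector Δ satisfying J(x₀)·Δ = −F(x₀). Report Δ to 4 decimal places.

(14.0000, 6.0000)

At (-1, -3): F = (16.0000, -4.0000).
Jacobian J = [[-2·u + 5, 8·v + 5], [-6·u - v^2 - 2·v - 1, -2·u·v - 2·u]].
At the point, J = [[7.0000, -19.0000], [2.0000, -4.0000]] (det J = 10.0000).
Solving J·Δ = −F gives Δ = (14.0000, 6.0000).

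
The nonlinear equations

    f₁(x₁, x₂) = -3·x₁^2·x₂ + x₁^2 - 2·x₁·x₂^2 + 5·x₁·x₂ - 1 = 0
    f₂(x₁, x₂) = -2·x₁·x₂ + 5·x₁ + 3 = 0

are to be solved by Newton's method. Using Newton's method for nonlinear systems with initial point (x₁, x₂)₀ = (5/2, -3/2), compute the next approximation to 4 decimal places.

At (5/2, -3/2): F = (3.3750, 23.0000).
Jacobian J = [[-6·x₁·x₂ + 2·x₁ - 2·x₂^2 + 5·x₂, -3·x₁^2 - 4·x₁·x₂ + 5·x₁], [-2·x₂ + 5, -2·x₁]].
At the point, J = [[15.5000, 8.7500], [8.0000, -5.0000]] (det J = -147.5000).
Solving J·Δ = −F gives Δ = (-1.4788, 2.2339).
Then the next iterate is (x₁, x₂)₁ = (1.0212, 0.7339).

(1.0212, 0.7339)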